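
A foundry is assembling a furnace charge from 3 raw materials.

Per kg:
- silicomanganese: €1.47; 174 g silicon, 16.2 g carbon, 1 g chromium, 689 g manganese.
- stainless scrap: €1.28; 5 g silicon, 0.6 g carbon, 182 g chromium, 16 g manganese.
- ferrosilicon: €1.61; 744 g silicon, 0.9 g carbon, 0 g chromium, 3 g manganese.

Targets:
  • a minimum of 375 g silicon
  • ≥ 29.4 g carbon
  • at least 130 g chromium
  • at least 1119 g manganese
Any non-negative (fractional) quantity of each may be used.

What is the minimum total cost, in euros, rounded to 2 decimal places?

€3.66

Let x1 = kg of silicomanganese, x2 = kg of stainless scrap, x3 = kg of ferrosilicon.
min 1.47x1 + 1.28x2 + 1.61x3 subject to:
  174x1 + 5x2 + 744x3 ≥ 375   (silicon)
  16.2x1 + 0.6x2 + 0.9x3 ≥ 29.4   (carbon)
  1x1 + 182x2 ≥ 130   (chromium)
  689x1 + 16x2 + 3x3 ≥ 1119   (manganese)
  x1, x2, x3 ≥ 0.
The optimal mix uses every input. There the silicon, carbon, chromium constraints are tight.
That vertex is x1 = 1.784, x2 = 0.7045, x3 = 0.08203.
Total cost: 1.47·1.784 + 1.28·0.7045 + 1.61·0.08203 = 3.6563.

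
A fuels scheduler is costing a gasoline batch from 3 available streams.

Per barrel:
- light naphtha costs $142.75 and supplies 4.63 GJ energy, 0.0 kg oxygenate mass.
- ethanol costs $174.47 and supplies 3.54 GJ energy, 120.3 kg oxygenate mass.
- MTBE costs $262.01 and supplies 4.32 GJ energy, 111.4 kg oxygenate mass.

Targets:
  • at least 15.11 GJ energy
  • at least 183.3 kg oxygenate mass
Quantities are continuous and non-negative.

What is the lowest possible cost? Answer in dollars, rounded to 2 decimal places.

$565.40

Set it up as a linear program. Let x1 = barrels of light naphtha, x2 = barrels of ethanol, x3 = barrels of MTBE.
Minimise 142.75x1 + 174.47x2 + 262.01x3 s.t.:
  4.63x1 + 3.54x2 + 4.32x3 ≥ 15.11   (energy)
  120.3x2 + 111.4x3 ≥ 183.3   (oxygenate mass)
  x1, x2, x3 ≥ 0.
The optimal basis is {light naphtha, ethanol}; MTBE drops out. There the energy and oxygenate mass constraints are tight.
That vertex is x1 = 2.0985, x2 = 1.5237.
Hence cost = 142.75·2.0985 + 174.47·1.5237 = $565.4008.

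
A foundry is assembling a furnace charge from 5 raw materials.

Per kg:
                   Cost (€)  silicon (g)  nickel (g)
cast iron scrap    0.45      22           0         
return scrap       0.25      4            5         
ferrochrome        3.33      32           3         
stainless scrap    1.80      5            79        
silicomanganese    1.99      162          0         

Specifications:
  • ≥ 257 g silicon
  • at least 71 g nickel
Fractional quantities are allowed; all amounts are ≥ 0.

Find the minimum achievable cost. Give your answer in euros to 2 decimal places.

Let x1 = kg of cast iron scrap, x2 = kg of return scrap, x3 = kg of ferrochrome, x4 = kg of stainless scrap, x5 = kg of silicomanganese.
min 0.45x1 + 0.25x2 + 3.33x3 + 1.8x4 + 1.99x5 s.t.:
  22x1 + 4x2 + 32x3 + 5x4 + 162x5 ≥ 257   (silicon)
  5x2 + 3x3 + 79x4 ≥ 71   (nickel)
  x1, x2, x3, x4, x5 ≥ 0.
The optimal basis is {stainless scrap, silicomanganese}; cast iron scrap, return scrap, ferrochrome drop out. Binding constraints: silicon and nickel.
Optimal quantities: stainless scrap = 0.8987 kg, silicomanganese = 1.559 kg.
Cost = 1.8·0.8987 + 1.99·1.559 = 4.7201.

€4.72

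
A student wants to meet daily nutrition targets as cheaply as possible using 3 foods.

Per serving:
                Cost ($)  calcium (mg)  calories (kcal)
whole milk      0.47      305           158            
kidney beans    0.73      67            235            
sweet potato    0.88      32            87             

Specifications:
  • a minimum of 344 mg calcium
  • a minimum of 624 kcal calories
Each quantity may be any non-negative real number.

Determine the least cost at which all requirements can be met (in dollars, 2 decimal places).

$1.86

Let x1 = servings of whole milk, x2 = servings of kidney beans, x3 = servings of sweet potato.
min 0.47x1 + 0.73x2 + 0.88x3 s.t.:
  305x1 + 67x2 + 32x3 ≥ 344   (calcium)
  158x1 + 235x2 + 87x3 ≥ 624   (calories)
  x1, x2, x3 ≥ 0.
At the optimum only whole milk is positive (kidney beans, sweet potato = 0). The calories requirement is met with equality.
Solving gives x1 = 3.949.
Total cost: 0.47·3.949 = 1.8560.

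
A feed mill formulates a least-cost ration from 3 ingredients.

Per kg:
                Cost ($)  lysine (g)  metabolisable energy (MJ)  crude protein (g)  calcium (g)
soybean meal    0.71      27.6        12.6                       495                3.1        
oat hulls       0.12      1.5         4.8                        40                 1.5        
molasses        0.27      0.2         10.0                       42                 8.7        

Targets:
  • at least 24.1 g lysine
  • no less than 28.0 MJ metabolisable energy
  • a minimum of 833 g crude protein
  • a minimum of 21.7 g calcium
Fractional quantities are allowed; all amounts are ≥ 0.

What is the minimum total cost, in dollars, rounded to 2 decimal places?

This is a linear program. Let x1 = kg of soybean meal, x2 = kg of oat hulls, x3 = kg of molasses.
min 0.71x1 + 0.12x2 + 0.27x3 s.t.:
  27.6x1 + 1.5x2 + 0.2x3 ≥ 24.1   (lysine)
  12.6x1 + 4.8x2 + 10x3 ≥ 28   (metabolisable energy)
  495x1 + 40x2 + 42x3 ≥ 833   (crude protein)
  3.1x1 + 1.5x2 + 8.7x3 ≥ 21.7   (calcium)
  x1, x2, x3 ≥ 0.
At the optimum only soybean meal, molasses are positive (oat hulls = 0). The crude protein and calcium requirements are met with equality.
Optimal quantities: soybean meal = 1.517 kg, molasses = 1.954 kg.
Objective = 0.71·1.517 + 0.27·1.954 = 1.6047.

$1.60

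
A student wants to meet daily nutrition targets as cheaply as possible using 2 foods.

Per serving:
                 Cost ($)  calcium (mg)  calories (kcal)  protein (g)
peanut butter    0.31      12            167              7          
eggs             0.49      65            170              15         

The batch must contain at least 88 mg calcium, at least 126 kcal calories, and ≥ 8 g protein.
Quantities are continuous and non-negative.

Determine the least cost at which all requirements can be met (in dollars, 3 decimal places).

$0.663

This is a linear program. Let x1 = servings of peanut butter, x2 = servings of eggs.
Minimise 0.31x1 + 0.49x2 subject to:
  12x1 + 65x2 ≥ 88   (calcium)
  167x1 + 170x2 ≥ 126   (calories)
  7x1 + 15x2 ≥ 8   (protein)
  x1, x2 ≥ 0.
The optimal basis is {eggs}; peanut butter drops out. The calcium requirement is met with equality.
Optimal quantities: eggs = 1.354 servings.
Cost = 0.49·1.354 = 0.66346.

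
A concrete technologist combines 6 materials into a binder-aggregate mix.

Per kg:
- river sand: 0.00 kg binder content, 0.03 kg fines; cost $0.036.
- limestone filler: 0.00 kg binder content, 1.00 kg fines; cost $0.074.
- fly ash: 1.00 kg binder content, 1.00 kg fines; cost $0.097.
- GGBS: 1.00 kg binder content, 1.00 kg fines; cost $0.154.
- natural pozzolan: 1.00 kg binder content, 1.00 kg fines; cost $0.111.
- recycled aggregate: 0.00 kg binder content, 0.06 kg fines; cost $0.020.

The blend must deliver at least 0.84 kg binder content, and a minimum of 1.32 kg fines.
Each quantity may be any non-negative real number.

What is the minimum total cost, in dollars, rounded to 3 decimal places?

$0.117

Set it up as a linear program. Let x1 = kg of river sand, x2 = kg of limestone filler, x3 = kg of fly ash, x4 = kg of GGBS, x5 = kg of natural pozzolan, x6 = kg of recycled aggregate.
min 0.036x1 + 0.074x2 + 0.097x3 + 0.154x4 + 0.111x5 + 0.02x6 subject to:
  1x3 + 1x4 + 1x5 ≥ 0.84   (binder content)
  0.03x1 + 1x2 + 1x3 + 1x4 + 1x5 + 0.06x6 ≥ 1.32   (fines)
  x1, x2, x3, x4, x5, x6 ≥ 0.
The minimum-cost mix takes nothing from river sand, GGBS, natural pozzolan, recycled aggregate — only limestone filler, fly ash. Binding constraints: binder content and fines.
Optimal quantities: limestone filler = 0.48 kg, fly ash = 0.84 kg.
Objective = 0.074·0.48 + 0.097·0.84 = 0.11700.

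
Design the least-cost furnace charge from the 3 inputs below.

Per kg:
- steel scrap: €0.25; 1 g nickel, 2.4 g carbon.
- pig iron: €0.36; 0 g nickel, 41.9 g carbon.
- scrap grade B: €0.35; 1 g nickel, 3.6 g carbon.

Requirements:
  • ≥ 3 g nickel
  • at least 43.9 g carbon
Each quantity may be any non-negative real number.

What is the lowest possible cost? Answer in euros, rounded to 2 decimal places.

€1.07

Treat it as an LP. Let x1 = kg of steel scrap, x2 = kg of pig iron, x3 = kg of scrap grade B.
min 0.25x1 + 0.36x2 + 0.35x3 with:
  1x1 + 1x3 ≥ 3   (nickel)
  2.4x1 + 41.9x2 + 3.6x3 ≥ 43.9   (carbon)
  x1, x2, x3 ≥ 0.
The minimum-cost mix takes nothing from scrap grade B — only steel scrap, pig iron. The nickel and carbon requirements are met with equality.
Optimal quantities: steel scrap = 3 kg, pig iron = 0.8759 kg.
Objective = 0.25·3 + 0.36·0.8759 = 1.0653.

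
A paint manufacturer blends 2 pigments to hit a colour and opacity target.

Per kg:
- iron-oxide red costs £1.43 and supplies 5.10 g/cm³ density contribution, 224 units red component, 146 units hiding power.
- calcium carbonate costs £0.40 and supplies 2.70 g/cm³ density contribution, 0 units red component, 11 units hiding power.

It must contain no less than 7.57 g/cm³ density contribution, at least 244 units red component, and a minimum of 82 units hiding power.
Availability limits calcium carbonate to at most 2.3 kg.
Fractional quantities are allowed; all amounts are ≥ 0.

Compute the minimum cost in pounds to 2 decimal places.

£1.86

Treat it as an LP. Let x1 = kg of iron-oxide red, x2 = kg of calcium carbonate.
min 1.43x1 + 0.4x2 subject to:
  5.1x1 + 2.7x2 ≥ 7.57   (density contribution)
  224x1 ≥ 244   (red component)
  146x1 + 11x2 ≥ 82   (hiding power)
  x2 ≤ 2.3
  x1, x2 ≥ 0.
Both inputs are positive at the optimum. Binding constraints: density contribution and red component.
That vertex is x1 = 1.089, x2 = 0.7462.
Total cost: 1.43·1.089 + 0.4·0.7462 = 1.8558.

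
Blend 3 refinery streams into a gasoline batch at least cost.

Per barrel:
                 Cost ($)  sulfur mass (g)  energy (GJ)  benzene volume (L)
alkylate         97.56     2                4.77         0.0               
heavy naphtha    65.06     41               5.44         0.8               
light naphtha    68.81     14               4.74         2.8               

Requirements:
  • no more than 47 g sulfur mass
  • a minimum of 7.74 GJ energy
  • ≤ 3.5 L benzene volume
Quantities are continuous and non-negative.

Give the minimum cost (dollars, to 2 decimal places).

$98.89

Treat it as an LP. Let x1 = barrels of alkylate, x2 = barrels of heavy naphtha, x3 = barrels of light naphtha.
Minimize 97.56x1 + 65.06x2 + 68.81x3 subject to:
  2x1 + 41x2 + 14x3 ≤ 47   (sulfur mass)
  4.77x1 + 5.44x2 + 4.74x3 ≥ 7.74   (energy)
  0.8x2 + 2.8x3 ≤ 3.5   (benzene volume)
  x1, x2, x3 ≥ 0.
At the optimum only heavy naphtha, light naphtha are positive (alkylate = 0). There the sulfur mass and energy constraints are tight.
Solving gives x2 = 0.9682, x3 = 0.5217.
Hence cost = 65.06·0.9682 + 68.81·0.5217 = $98.8893.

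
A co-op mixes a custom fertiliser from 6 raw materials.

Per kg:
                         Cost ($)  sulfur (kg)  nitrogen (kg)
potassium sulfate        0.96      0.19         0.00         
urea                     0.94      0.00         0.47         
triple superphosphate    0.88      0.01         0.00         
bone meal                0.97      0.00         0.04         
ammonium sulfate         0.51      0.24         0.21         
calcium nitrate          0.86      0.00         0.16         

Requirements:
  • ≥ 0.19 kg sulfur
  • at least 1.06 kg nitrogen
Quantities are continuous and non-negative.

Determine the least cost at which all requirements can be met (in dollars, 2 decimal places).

Let x1 = kg of potassium sulfate, x2 = kg of urea, x3 = kg of triple superphosphate, x4 = kg of bone meal, x5 = kg of ammonium sulfate, x6 = kg of calcium nitrate.
min 0.96x1 + 0.94x2 + 0.88x3 + 0.97x4 + 0.51x5 + 0.86x6 with:
  0.19x1 + 0.01x3 + 0.24x5 ≥ 0.19   (sulfur)
  0.47x2 + 0.04x4 + 0.21x5 + 0.16x6 ≥ 1.06   (nitrogen)
  x1, x2, x3, x4, x5, x6 ≥ 0.
The cheapest feasible vertex uses only urea, ammonium sulfate; potassium sulfate, triple superphosphate, bone meal, calcium nitrate are not used. There the sulfur and nitrogen constraints are tight.
That vertex is x2 = 1.902, x5 = 0.7917.
Objective = 0.94·1.902 + 0.51·0.7917 = 2.1916.

$2.19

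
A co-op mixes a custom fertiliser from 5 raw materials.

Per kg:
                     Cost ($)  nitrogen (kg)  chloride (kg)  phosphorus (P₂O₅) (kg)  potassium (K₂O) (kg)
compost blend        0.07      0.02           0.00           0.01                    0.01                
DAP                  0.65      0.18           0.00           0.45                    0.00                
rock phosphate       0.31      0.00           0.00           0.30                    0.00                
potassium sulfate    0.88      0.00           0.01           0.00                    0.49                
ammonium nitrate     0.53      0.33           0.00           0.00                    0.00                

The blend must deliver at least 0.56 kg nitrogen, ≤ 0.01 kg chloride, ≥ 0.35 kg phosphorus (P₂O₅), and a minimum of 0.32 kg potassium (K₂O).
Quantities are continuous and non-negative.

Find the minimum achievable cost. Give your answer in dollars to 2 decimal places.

This is a linear program. Let x1 = kg of compost blend, x2 = kg of DAP, x3 = kg of rock phosphate, x4 = kg of potassium sulfate, x5 = kg of ammonium nitrate.
Minimize 0.07x1 + 0.65x2 + 0.31x3 + 0.88x4 + 0.53x5 with:
  0.02x1 + 0.18x2 + 0.33x5 ≥ 0.56   (nitrogen)
  0.01x4 ≤ 0.01   (chloride)
  0.01x1 + 0.45x2 + 0.3x3 ≥ 0.35   (phosphorus (P₂O₅))
  0.01x1 + 0.49x4 ≥ 0.32   (potassium (K₂O))
  x1, x2, x3, x4, x5 ≥ 0.
The optimal basis is {DAP, potassium sulfate, ammonium nitrate}; compost blend, rock phosphate drop out. There the nitrogen, phosphorus (P₂O₅), potassium (K₂O) constraints are tight.
Optimal quantities: DAP = 0.7778 kg, potassium sulfate = 0.6531 kg, ammonium nitrate = 1.273 kg.
Total cost: 0.65·0.7778 + 0.88·0.6531 + 0.53·1.273 = 1.75499.

$1.75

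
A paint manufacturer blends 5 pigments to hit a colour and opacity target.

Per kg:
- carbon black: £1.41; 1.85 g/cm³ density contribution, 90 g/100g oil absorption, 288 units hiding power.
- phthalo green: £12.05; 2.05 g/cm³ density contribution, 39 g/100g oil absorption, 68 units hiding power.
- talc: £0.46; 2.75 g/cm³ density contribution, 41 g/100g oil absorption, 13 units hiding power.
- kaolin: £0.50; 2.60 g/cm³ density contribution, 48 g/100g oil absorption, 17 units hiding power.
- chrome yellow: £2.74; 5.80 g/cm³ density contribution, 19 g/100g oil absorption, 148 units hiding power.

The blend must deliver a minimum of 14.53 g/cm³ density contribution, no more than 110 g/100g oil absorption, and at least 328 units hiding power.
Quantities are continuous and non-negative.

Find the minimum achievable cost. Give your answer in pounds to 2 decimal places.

£5.71

Let x1 = kg of carbon black, x2 = kg of phthalo green, x3 = kg of talc, x4 = kg of kaolin, x5 = kg of chrome yellow.
Minimise 1.41x1 + 12.05x2 + 0.46x3 + 0.5x4 + 2.74x5 subject to:
  1.85x1 + 2.05x2 + 2.75x3 + 2.6x4 + 5.8x5 ≥ 14.53   (density contribution)
  90x1 + 39x2 + 41x3 + 48x4 + 19x5 ≤ 110   (oil absorption)
  288x1 + 68x2 + 13x3 + 17x4 + 148x5 ≥ 328   (hiding power)
  x1, x2, x3, x4, x5 ≥ 0.
The optimal basis is {carbon black, talc, chrome yellow}; phthalo green, kaolin drop out. The density contribution, oil absorption, hiding power requirements are met with equality.
So carbon black = 0.1759 kg, talc = 1.489 kg, chrome yellow = 1.743 kg.
Total cost: 1.41·0.1759 + 0.46·1.489 + 2.74·1.743 = 5.7088.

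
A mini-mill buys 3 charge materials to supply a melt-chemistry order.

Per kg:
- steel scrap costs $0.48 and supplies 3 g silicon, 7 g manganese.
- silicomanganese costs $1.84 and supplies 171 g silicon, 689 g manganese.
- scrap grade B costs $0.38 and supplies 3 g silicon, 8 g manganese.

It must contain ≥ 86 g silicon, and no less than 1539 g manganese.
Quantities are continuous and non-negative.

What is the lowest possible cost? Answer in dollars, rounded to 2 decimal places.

Set it up as a linear program. Let x1 = kg of steel scrap, x2 = kg of silicomanganese, x3 = kg of scrap grade B.
Minimise 0.48x1 + 1.84x2 + 0.38x3 subject to:
  3x1 + 171x2 + 3x3 ≥ 86   (silicon)
  7x1 + 689x2 + 8x3 ≥ 1539   (manganese)
  x1, x2, x3 ≥ 0.
The minimum-cost mix takes nothing from steel scrap, scrap grade B — only silicomanganese. There the manganese constraint is tight.
Solving gives x2 = 2.234.
Hence cost = 1.84·2.234 = $4.1106.

$4.11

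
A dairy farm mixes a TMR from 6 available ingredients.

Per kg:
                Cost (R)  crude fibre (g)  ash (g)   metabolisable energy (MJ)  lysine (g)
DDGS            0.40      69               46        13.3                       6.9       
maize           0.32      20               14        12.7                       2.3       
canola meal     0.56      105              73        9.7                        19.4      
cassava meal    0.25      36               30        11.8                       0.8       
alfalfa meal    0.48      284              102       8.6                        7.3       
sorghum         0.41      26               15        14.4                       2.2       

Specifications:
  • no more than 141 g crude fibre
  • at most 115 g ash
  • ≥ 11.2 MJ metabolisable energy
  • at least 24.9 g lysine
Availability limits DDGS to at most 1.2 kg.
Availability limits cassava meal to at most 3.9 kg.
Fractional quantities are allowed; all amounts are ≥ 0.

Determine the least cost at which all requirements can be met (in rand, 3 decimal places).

Treat it as an LP. Let x1 = kg of DDGS, x2 = kg of maize, x3 = kg of canola meal, x4 = kg of cassava meal, x5 = kg of alfalfa meal, x6 = kg of sorghum.
Minimize 0.4x1 + 0.32x2 + 0.56x3 + 0.25x4 + 0.48x5 + 0.41x6 subject to:
  69x1 + 20x2 + 105x3 + 36x4 + 284x5 + 26x6 ≤ 141   (crude fibre)
  46x1 + 14x2 + 73x3 + 30x4 + 102x5 + 15x6 ≤ 115   (ash)
  13.3x1 + 12.7x2 + 9.7x3 + 11.8x4 + 8.6x5 + 14.4x6 ≥ 11.2   (metabolisable energy)
  6.9x1 + 2.3x2 + 19.4x3 + 0.8x4 + 7.3x5 + 2.2x6 ≥ 24.9   (lysine)
  x1 ≤ 1.2
  x4 ≤ 3.9
  x1, x2, x3, x4, x5, x6 ≥ 0.
The cheapest feasible vertex uses only canola meal; DDGS, maize, cassava meal, alfalfa meal, sorghum are not used. Binding constraint: lysine.
That vertex is x3 = 1.284.
Total cost: 0.56·1.284 = 0.71904.

R0.719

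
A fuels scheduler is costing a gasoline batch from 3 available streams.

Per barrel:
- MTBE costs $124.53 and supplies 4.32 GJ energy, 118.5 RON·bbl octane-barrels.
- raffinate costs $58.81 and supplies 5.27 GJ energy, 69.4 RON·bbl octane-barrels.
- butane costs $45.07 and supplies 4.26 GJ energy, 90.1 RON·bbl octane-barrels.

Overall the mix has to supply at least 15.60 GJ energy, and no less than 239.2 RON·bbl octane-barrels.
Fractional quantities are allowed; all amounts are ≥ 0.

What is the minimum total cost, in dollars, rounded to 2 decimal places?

Let x1 = barrels of MTBE, x2 = barrels of raffinate, x3 = barrels of butane.
min 124.53x1 + 58.81x2 + 45.07x3 with:
  4.32x1 + 5.27x2 + 4.26x3 ≥ 15.6   (energy)
  118.5x1 + 69.4x2 + 90.1x3 ≥ 239.2   (octane-barrels)
  x1, x2, x3 ≥ 0.
The minimum-cost mix takes nothing from MTBE, raffinate — only butane. There the energy constraint is tight.
So butane = 3.662 barrels.
Objective = 45.07·3.662 = 165.0463.

$165.05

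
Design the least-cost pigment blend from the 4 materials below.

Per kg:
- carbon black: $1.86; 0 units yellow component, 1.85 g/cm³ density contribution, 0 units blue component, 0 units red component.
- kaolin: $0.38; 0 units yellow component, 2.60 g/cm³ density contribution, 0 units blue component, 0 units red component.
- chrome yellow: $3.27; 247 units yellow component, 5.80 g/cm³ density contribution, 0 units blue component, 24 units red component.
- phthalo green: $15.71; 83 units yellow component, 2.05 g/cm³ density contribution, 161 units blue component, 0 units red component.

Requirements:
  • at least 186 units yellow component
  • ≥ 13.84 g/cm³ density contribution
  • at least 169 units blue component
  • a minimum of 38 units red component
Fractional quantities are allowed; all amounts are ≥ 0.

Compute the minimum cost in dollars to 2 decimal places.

$22.03

Let x1 = kg of carbon black, x2 = kg of kaolin, x3 = kg of chrome yellow, x4 = kg of phthalo green.
min 1.86x1 + 0.38x2 + 3.27x3 + 15.71x4 subject to:
  247x3 + 83x4 ≥ 186   (yellow component)
  1.85x1 + 2.6x2 + 5.8x3 + 2.05x4 ≥ 13.84   (density contribution)
  161x4 ≥ 169   (blue component)
  24x3 ≥ 38   (red component)
  x1, x2, x3, x4 ≥ 0.
At the optimum only kaolin, chrome yellow, phthalo green are positive (carbon black = 0). Binding constraints: density contribution, blue component, red component.
Solving gives x2 = 0.96339, x3 = 1.5833, x4 = 1.0497.
Total cost: 0.38·0.96339 + 3.27·1.5833 + 15.71·1.0497 = 22.0343.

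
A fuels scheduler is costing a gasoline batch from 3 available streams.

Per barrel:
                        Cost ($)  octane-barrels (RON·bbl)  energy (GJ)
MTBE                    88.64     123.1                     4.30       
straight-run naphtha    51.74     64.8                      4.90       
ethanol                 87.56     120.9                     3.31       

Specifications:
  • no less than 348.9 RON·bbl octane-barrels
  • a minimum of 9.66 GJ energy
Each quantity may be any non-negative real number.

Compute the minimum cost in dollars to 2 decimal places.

$251.23

Let x1 = barrels of MTBE, x2 = barrels of straight-run naphtha, x3 = barrels of ethanol.
Minimize 88.64x1 + 51.74x2 + 87.56x3 s.t.:
  123.1x1 + 64.8x2 + 120.9x3 ≥ 348.9   (octane-barrels)
  4.3x1 + 4.9x2 + 3.31x3 ≥ 9.66   (energy)
  x1, x2, x3 ≥ 0.
The minimum-cost mix takes nothing from straight-run naphtha, ethanol — only MTBE. There the octane-barrels constraint is tight.
Solving gives x1 = 2.8343.
Cost = 88.64·2.8343 = 251.2324.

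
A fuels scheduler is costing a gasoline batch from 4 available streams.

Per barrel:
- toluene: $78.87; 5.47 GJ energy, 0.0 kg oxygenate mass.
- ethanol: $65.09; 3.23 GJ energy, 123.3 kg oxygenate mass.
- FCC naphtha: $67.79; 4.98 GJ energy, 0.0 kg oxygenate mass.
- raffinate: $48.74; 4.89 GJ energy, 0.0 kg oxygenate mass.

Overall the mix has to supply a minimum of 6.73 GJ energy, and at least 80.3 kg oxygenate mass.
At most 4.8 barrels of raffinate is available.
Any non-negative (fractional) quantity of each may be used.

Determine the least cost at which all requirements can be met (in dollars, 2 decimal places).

Let x1 = barrels of toluene, x2 = barrels of ethanol, x3 = barrels of FCC naphtha, x4 = barrels of raffinate.
Minimize 78.87x1 + 65.09x2 + 67.79x3 + 48.74x4 s.t.:
  5.47x1 + 3.23x2 + 4.98x3 + 4.89x4 ≥ 6.73   (energy)
  123.3x2 ≥ 80.3   (oxygenate mass)
  x4 ≤ 4.8
  x1, x2, x3, x4 ≥ 0.
The minimum-cost mix takes nothing from toluene, FCC naphtha — only ethanol, raffinate. The energy and oxygenate mass requirements are met with equality.
So ethanol = 0.65126 barrels, raffinate = 0.9461 barrels.
Objective = 65.09·0.65126 + 48.74·0.9461 = 88.5034.

$88.50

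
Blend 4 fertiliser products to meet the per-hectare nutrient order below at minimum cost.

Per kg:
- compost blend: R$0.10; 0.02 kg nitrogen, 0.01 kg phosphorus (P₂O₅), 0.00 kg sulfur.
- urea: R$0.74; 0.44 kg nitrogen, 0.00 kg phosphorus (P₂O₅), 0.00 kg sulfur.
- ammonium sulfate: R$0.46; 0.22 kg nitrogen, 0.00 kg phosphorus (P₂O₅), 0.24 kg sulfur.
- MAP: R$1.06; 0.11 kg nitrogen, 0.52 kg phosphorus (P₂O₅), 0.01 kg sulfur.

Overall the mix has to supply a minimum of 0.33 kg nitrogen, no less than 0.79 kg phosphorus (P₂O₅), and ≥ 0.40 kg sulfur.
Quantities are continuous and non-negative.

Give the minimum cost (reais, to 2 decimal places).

R$2.35

Treat it as an LP. Let x1 = kg of compost blend, x2 = kg of urea, x3 = kg of ammonium sulfate, x4 = kg of MAP.
min 0.1x1 + 0.74x2 + 0.46x3 + 1.06x4 subject to:
  0.02x1 + 0.44x2 + 0.22x3 + 0.11x4 ≥ 0.33   (nitrogen)
  0.01x1 + 0.52x4 ≥ 0.79   (phosphorus (P₂O₅))
  0.24x3 + 0.01x4 ≥ 0.4   (sulfur)
  x1, x2, x3, x4 ≥ 0.
The minimum-cost mix takes nothing from compost blend, urea — only ammonium sulfate, MAP. There the phosphorus (P₂O₅) and sulfur constraints are tight.
That vertex is x3 = 1.603, x4 = 1.519.
Cost = 0.46·1.603 + 1.06·1.519 = 2.3475.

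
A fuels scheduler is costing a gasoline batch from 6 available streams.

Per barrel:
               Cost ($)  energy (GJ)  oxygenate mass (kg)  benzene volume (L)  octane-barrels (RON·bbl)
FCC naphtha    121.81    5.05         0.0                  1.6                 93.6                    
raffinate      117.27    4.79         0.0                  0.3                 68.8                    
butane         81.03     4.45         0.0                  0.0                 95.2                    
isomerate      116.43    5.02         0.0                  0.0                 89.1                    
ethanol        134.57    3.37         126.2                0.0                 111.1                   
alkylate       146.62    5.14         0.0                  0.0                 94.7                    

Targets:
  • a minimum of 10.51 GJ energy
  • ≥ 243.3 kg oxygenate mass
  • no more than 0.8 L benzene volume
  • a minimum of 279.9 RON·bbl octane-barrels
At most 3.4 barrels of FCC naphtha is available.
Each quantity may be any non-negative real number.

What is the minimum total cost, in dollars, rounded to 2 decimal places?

Treat it as an LP. Let x1 = barrels of FCC naphtha, x2 = barrels of raffinate, x3 = barrels of butane, x4 = barrels of isomerate, x5 = barrels of ethanol, x6 = barrels of alkylate.
Minimize 121.81x1 + 117.27x2 + 81.03x3 + 116.43x4 + 134.57x5 + 146.62x6 s.t.:
  5.05x1 + 4.79x2 + 4.45x3 + 5.02x4 + 3.37x5 + 5.14x6 ≥ 10.51   (energy)
  126.2x5 ≥ 243.3   (oxygenate mass)
  1.6x1 + 0.3x2 ≤ 0.8   (benzene volume)
  93.6x1 + 68.8x2 + 95.2x3 + 89.1x4 + 111.1x5 + 94.7x6 ≥ 279.9   (octane-barrels)
  x1 ≤ 3.4
  x1, x2, x3, x4, x5, x6 ≥ 0.
The cheapest feasible vertex uses only butane, ethanol; FCC naphtha, raffinate, isomerate, alkylate are not used. There the energy and oxygenate mass constraints are tight.
Solving gives x3 = 0.9018, x5 = 1.9279.
Objective = 81.03·0.9018 + 134.57·1.9279 = 332.5104.

$332.51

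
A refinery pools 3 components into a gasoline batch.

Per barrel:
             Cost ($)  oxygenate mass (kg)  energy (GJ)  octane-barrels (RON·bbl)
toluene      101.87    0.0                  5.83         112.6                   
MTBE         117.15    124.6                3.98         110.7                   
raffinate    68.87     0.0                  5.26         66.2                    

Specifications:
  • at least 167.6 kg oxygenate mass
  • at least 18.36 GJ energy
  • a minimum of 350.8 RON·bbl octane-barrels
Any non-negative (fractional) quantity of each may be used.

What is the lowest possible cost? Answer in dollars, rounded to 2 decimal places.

Let x1 = barrels of toluene, x2 = barrels of MTBE, x3 = barrels of raffinate.
Minimize 101.87x1 + 117.15x2 + 68.87x3 subject to:
  124.6x2 ≥ 167.6   (oxygenate mass)
  5.83x1 + 3.98x2 + 5.26x3 ≥ 18.36   (energy)
  112.6x1 + 110.7x2 + 66.2x3 ≥ 350.8   (octane-barrels)
  x1, x2, x3 ≥ 0.
The optimal mix uses every input. There the oxygenate mass, energy, octane-barrels constraints are tight.
Optimal quantities: toluene = 0.97392 barrels, MTBE = 1.3451 barrels, raffinate = 1.3933 barrels.
Total cost: 101.87·0.97392 + 117.15·1.3451 + 68.87·1.3933 = 352.7483.

$352.75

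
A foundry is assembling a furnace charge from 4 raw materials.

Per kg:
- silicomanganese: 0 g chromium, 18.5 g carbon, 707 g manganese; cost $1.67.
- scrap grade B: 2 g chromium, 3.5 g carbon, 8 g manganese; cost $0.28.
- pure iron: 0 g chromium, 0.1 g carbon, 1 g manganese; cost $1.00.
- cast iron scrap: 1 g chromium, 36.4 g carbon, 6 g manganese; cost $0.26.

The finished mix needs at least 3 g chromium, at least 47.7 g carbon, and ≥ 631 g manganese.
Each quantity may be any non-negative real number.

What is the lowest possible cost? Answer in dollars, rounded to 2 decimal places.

This is a linear program. Let x1 = kg of silicomanganese, x2 = kg of scrap grade B, x3 = kg of pure iron, x4 = kg of cast iron scrap.
Minimise 1.67x1 + 0.28x2 + 1x3 + 0.26x4 subject to:
  2x2 + 1x4 ≥ 3   (chromium)
  18.5x1 + 3.5x2 + 0.1x3 + 36.4x4 ≥ 47.7   (carbon)
  707x1 + 8x2 + 1x3 + 6x4 ≥ 631   (manganese)
  x1, x2, x3, x4 ≥ 0.
At the optimum only silicomanganese, scrap grade B, cast iron scrap are positive (pure iron = 0). There the chromium, carbon, manganese constraints are tight.
So silicomanganese = 0.8734 kg, scrap grade B = 1.121 kg, cast iron scrap = 0.7588 kg.
Hence cost = 1.67·0.8734 + 0.28·1.121 + 0.26·0.7588 = $1.9697.

$1.97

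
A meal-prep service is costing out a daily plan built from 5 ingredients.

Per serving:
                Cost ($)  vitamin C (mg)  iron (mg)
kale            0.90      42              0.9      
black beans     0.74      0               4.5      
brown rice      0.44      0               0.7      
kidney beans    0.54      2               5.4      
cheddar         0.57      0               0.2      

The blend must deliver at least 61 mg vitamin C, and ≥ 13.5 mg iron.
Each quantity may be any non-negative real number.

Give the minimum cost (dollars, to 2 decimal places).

Set it up as a linear program. Let x1 = servings of kale, x2 = servings of black beans, x3 = servings of brown rice, x4 = servings of kidney beans, x5 = servings of cheddar.
Minimize 0.9x1 + 0.74x2 + 0.44x3 + 0.54x4 + 0.57x5 s.t.:
  42x1 + 2x4 ≥ 61   (vitamin C)
  0.9x1 + 4.5x2 + 0.7x3 + 5.4x4 + 0.2x5 ≥ 13.5   (iron)
  x1, x2, x3, x4, x5 ≥ 0.
At the optimum only kale, kidney beans are positive (black beans, brown rice, cheddar = 0). The vitamin C and iron requirements are met with equality.
That vertex is x1 = 1.344, x4 = 2.276.
Cost = 0.9·1.344 + 0.54·2.276 = 2.4386.

$2.44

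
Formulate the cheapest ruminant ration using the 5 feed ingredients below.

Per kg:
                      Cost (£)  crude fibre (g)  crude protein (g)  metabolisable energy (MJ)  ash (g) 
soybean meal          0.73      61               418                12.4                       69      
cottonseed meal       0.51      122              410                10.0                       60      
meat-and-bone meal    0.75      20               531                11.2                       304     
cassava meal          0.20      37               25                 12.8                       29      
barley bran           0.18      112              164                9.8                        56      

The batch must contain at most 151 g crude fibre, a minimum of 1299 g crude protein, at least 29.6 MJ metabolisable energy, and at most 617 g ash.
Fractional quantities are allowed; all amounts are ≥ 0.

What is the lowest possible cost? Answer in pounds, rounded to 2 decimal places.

£1.77

Let x1 = kg of soybean meal, x2 = kg of cottonseed meal, x3 = kg of meat-and-bone meal, x4 = kg of cassava meal, x5 = kg of barley bran.
Minimise 0.73x1 + 0.51x2 + 0.75x3 + 0.2x4 + 0.18x5 with:
  61x1 + 122x2 + 20x3 + 37x4 + 112x5 ≤ 151   (crude fibre)
  418x1 + 410x2 + 531x3 + 25x4 + 164x5 ≥ 1299   (crude protein)
  12.4x1 + 10x2 + 11.2x3 + 12.8x4 + 9.8x5 ≥ 29.6   (metabolisable energy)
  69x1 + 60x2 + 304x3 + 29x4 + 56x5 ≤ 617   (ash)
  x1, x2, x3, x4, x5 ≥ 0.
The minimum-cost mix takes nothing from soybean meal, cassava meal — only cottonseed meal, meat-and-bone meal, barley bran. Binding constraints: crude fibre, crude protein, metabolisable energy.
Optimal quantities: cottonseed meal = 0.7779 kg, meat-and-bone meal = 1.79 kg, barley bran = 0.1812 kg.
Total cost: 0.51·0.7779 + 0.75·1.79 + 0.18·0.1812 = 1.7718.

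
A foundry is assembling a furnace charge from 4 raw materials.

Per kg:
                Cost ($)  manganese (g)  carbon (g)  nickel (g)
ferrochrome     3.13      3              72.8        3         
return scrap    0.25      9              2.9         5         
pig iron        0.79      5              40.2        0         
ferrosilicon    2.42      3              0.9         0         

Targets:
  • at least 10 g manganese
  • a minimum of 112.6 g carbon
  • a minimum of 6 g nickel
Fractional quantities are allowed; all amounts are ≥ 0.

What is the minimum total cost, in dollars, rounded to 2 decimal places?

$2.44

Let x1 = kg of ferrochrome, x2 = kg of return scrap, x3 = kg of pig iron, x4 = kg of ferrosilicon.
min 3.13x1 + 0.25x2 + 0.79x3 + 2.42x4 with:
  3x1 + 9x2 + 5x3 + 3x4 ≥ 10   (manganese)
  72.8x1 + 2.9x2 + 40.2x3 + 0.9x4 ≥ 112.6   (carbon)
  3x1 + 5x2 ≥ 6   (nickel)
  x1, x2, x3, x4 ≥ 0.
At the optimum only return scrap, pig iron are positive (ferrochrome, ferrosilicon = 0). Binding constraints: carbon and nickel.
Optimal quantities: return scrap = 1.2 kg, pig iron = 2.714 kg.
Cost = 0.25·1.2 + 0.79·2.714 = 2.4441.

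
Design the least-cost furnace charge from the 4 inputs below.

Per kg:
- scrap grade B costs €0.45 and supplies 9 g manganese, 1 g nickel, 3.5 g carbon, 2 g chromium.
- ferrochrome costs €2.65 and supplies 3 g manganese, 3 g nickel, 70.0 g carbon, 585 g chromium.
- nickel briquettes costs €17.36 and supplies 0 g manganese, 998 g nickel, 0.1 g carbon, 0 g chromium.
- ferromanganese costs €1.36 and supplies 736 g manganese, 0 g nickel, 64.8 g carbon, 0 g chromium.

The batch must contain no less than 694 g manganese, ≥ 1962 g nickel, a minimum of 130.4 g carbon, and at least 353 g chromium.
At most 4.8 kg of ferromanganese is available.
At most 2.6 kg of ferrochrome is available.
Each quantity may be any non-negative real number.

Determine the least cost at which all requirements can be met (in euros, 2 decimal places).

€37.54

Let x1 = kg of scrap grade B, x2 = kg of ferrochrome, x3 = kg of nickel briquettes, x4 = kg of ferromanganese.
Minimise 0.45x1 + 2.65x2 + 17.36x3 + 1.36x4 s.t.:
  9x1 + 3x2 + 736x4 ≥ 694   (manganese)
  1x1 + 3x2 + 998x3 ≥ 1962   (nickel)
  3.5x1 + 70x2 + 0.1x3 + 64.8x4 ≥ 130.4   (carbon)
  2x1 + 585x2 ≥ 353   (chromium)
  x4 ≤ 4.8
  x2 ≤ 2.6
  x1, x2, x3, x4 ≥ 0.
At the optimum only ferrochrome, nickel briquettes, ferromanganese are positive (scrap grade B = 0). Binding constraints: nickel, carbon, chromium.
Solving gives x2 = 0.6034, x3 = 1.964, x4 = 1.357.
Total cost: 2.65·0.6034 + 17.36·1.964 + 1.36·1.357 = 37.5396.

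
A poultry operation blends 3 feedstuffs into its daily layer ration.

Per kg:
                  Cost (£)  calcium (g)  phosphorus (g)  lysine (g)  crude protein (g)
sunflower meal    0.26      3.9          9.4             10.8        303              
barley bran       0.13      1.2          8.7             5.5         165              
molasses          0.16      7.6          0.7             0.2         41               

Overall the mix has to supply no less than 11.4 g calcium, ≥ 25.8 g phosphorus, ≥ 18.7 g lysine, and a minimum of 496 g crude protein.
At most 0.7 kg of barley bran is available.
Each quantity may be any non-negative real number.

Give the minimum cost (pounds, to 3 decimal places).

Let x1 = kg of sunflower meal, x2 = kg of barley bran, x3 = kg of molasses.
Minimise 0.26x1 + 0.13x2 + 0.16x3 s.t.:
  3.9x1 + 1.2x2 + 7.6x3 ≥ 11.4   (calcium)
  9.4x1 + 8.7x2 + 0.7x3 ≥ 25.8   (phosphorus)
  10.8x1 + 5.5x2 + 0.2x3 ≥ 18.7   (lysine)
  303x1 + 165x2 + 41x3 ≥ 496   (crude protein)
  x2 ≤ 0.7
  x1, x2, x3 ≥ 0.
All 3 inputs are positive at the optimum. Binding constraints: calcium, phosphorus, the barley bran cap.
Optimal quantities: sunflower meal = 2.073 kg, barley bran = 0.7 kg, molasses = 0.3259 kg.
Total cost: 0.26·2.073 + 0.13·0.7 + 0.16·0.3259 = 0.68212.

£0.682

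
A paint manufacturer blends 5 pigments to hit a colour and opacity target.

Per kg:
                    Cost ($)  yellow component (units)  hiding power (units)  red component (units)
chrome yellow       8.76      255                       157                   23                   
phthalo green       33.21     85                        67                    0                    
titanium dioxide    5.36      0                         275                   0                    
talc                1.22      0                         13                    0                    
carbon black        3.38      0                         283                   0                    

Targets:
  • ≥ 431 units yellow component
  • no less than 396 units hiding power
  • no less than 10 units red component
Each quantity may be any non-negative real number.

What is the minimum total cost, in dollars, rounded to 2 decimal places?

Let x1 = kg of chrome yellow, x2 = kg of phthalo green, x3 = kg of titanium dioxide, x4 = kg of talc, x5 = kg of carbon black.
min 8.76x1 + 33.21x2 + 5.36x3 + 1.22x4 + 3.38x5 subject to:
  255x1 + 85x2 ≥ 431   (yellow component)
  157x1 + 67x2 + 275x3 + 13x4 + 283x5 ≥ 396   (hiding power)
  23x1 ≥ 10   (red component)
  x1, x2, x3, x4, x5 ≥ 0.
At the optimum only chrome yellow, carbon black are positive (phthalo green, titanium dioxide, talc = 0). Binding constraints: yellow component and hiding power.
Optimal quantities: chrome yellow = 1.6902 kg, carbon black = 0.46162 kg.
Hence cost = 8.76·1.6902 + 3.38·0.46162 = $16.3664.

$16.37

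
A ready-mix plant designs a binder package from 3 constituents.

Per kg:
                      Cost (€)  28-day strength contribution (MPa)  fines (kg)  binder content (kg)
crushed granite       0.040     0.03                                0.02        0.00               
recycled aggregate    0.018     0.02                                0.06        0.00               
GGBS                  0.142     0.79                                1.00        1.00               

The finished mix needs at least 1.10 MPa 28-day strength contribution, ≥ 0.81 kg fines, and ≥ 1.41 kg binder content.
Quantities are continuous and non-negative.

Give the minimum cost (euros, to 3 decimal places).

Set it up as a linear program. Let x1 = kg of crushed granite, x2 = kg of recycled aggregate, x3 = kg of GGBS.
min 0.04x1 + 0.018x2 + 0.142x3 s.t.:
  0.03x1 + 0.02x2 + 0.79x3 ≥ 1.1   (28-day strength contribution)
  0.02x1 + 0.06x2 + 1x3 ≥ 0.81   (fines)
  1x3 ≥ 1.41   (binder content)
  x1, x2, x3 ≥ 0.
The cheapest feasible vertex uses only GGBS; crushed granite, recycled aggregate are not used. There the binder content constraint is tight.
That vertex is x3 = 1.41.
Objective = 0.142·1.41 = 0.20022.

€0.200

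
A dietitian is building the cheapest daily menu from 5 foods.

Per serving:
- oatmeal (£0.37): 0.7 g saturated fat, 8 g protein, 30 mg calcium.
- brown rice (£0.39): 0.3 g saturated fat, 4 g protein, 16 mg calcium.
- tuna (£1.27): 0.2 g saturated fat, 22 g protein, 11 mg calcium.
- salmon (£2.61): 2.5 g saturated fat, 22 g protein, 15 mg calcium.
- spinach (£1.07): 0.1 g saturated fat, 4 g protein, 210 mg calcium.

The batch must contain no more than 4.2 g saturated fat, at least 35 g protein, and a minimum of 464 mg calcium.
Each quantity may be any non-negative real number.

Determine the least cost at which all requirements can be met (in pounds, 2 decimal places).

This is a linear program. Let x1 = servings of oatmeal, x2 = servings of brown rice, x3 = servings of tuna, x4 = servings of salmon, x5 = servings of spinach.
Minimise 0.37x1 + 0.39x2 + 1.27x3 + 2.61x4 + 1.07x5 subject to:
  0.7x1 + 0.3x2 + 0.2x3 + 2.5x4 + 0.1x5 ≤ 4.2   (saturated fat)
  8x1 + 4x2 + 22x3 + 22x4 + 4x5 ≥ 35   (protein)
  30x1 + 16x2 + 11x3 + 15x4 + 210x5 ≥ 464   (calcium)
  x1, x2, x3, x4, x5 ≥ 0.
The optimal basis is {oatmeal, spinach}; brown rice, tuna, salmon drop out. The protein and calcium requirements are met with equality.
Solving gives x1 = 3.522, x5 = 1.706.
Cost = 0.37·3.522 + 1.07·1.706 = 3.1286.

£3.13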